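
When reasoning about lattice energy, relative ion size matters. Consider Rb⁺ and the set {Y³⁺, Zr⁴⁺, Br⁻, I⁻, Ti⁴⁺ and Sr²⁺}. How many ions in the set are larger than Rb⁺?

2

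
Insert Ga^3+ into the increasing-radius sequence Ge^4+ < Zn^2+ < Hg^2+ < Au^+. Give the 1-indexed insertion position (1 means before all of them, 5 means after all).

2

First list Z and electron count for each: Ge^4+ has 28 e⁻ (Z=32), Ga^3+ has 28 e⁻ (Z=31), Zn^2+ has 28 e⁻ (Z=30), Hg^2+ has 78 e⁻ (Z=80), Au^+ has 78 e⁻ (Z=79). Ge^4+ < Ga^3+ (both 28 e⁻, Z=32>31); Ga^3+ < Zn^2+ (isoelectronic, higher Z=31 is smaller); Zn^2+ < Hg^2+ (same group, 2 shells fewer); Hg^2+ < Au^+ (both 78 e⁻, Z=80>79).
Merged order: Ge^4+ < Ga^3+ < Zn^2+ < Hg^2+ < Au^+ — Ga^3+ is number 2.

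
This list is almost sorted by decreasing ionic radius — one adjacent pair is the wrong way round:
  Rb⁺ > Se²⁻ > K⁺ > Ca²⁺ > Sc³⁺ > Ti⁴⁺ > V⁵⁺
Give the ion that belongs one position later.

Rb⁺

Check each adjacent pair. Rb⁺ and Se²⁻ are reversed: both have 36 electrons but Z(Rb)=37 > Z(Se)=34, so Rb⁺ should be the smaller of the two. No other neighbouring pair contradicts the periodic trends, so Rb⁺ is the ion listed too early.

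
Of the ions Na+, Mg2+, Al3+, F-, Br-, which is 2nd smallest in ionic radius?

First list Z and electron count for each: Al3+ has 10 e⁻ (Z=13), Mg2+ has 10 e⁻ (Z=12), Na+ has 10 e⁻ (Z=11), F- has 10 e⁻ (Z=9), Br- has 36 e⁻ (Z=35). Al3+ < Mg2+ (both 10 e⁻, Z=13>12); Mg2+ < Na+ (both 10 e⁻, Z=12>11); Na+ < F- (isoelectronic, higher Z=11 is smaller); F- < Br- (same group, period 2 vs 4).
That gives Al3+ < Mg2+ < Na+ < F- < Br-. From the smallest end, number 2 is Mg2+.

Mg2+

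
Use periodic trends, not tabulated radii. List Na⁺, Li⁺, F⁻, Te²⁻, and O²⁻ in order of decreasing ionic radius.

Te²⁻ > O²⁻ > F⁻ > Na⁺ > Li⁺

Electron counts and nuclear charges: Li⁺: 2 e⁻, Z=3, Na⁺: 10 e⁻, Z=11, F⁻: 10 e⁻, Z=9, O²⁻: 10 e⁻, Z=8, Te²⁻: 54 e⁻, Z=52. Li⁺ < Na⁺ (same group, 1 shell fewer); Na⁺ < F⁻ (isoelectronic, higher Z=11 is smaller); F⁻ < O²⁻ (isoelectronic, higher Z=9 is smaller); O²⁻ < Te²⁻ (same group, period 2 vs 5).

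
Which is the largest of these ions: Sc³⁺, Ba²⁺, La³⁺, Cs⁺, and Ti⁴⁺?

Tabulating Z and e⁻: Ti⁴⁺ (Z=22, 18 e⁻), Sc³⁺ (Z=21, 18 e⁻), La³⁺ (Z=57, 54 e⁻), Ba²⁺ (Z=56, 54 e⁻), Cs⁺ (Z=55, 54 e⁻). Ti⁴⁺ < Sc³⁺ (both 18 e⁻, Z=22>21); Sc³⁺ < La³⁺ (same group, 2 shells fewer); La³⁺ < Ba²⁺ (isoelectronic, higher Z=57 is smaller); Ba²⁺ < Cs⁺ (isoelectronic, higher Z=56 is smaller).

Cs⁺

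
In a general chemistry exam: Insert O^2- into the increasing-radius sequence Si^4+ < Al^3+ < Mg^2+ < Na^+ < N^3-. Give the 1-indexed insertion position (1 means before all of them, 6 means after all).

5

All of these have 10 electrons (isoelectronic). With the same electron cloud, the ion with the most protons pulls it in tightest. Nuclear charges: Si^4+ (Z=14), Al^3+ (Z=13), Mg^2+ (Z=12), Na^+ (Z=11), O^2- (Z=8), N^3- (Z=7). Highest Z is smallest.
With O^2- included the full order is Si^4+ < Al^3+ < Mg^2+ < Na^+ < O^2- < N^3-, so it takes position 5.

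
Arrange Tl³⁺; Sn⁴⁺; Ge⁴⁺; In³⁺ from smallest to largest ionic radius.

First list Z and electron count for each: Ge⁴⁺: 28 e⁻, Z=32, Sn⁴⁺: 46 e⁻, Z=50, In³⁺: 46 e⁻, Z=49, Tl³⁺: 78 e⁻, Z=81. Ge⁴⁺ < Sn⁴⁺ (same group, 1 shell fewer); Sn⁴⁺ < In³⁺ (both 46 e⁻, Z=50>49); In³⁺ < Tl³⁺ (same group, period 5 vs 6).

Ge⁴⁺ < Sn⁴⁺ < In³⁺ < Tl³⁺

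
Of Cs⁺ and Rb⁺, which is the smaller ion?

Rb⁺

All are in the same group with charge +1. Radius grows down the group as n (the outermost shell) increases.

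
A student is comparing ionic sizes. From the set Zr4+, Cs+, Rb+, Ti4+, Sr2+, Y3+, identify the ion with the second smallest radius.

Zr4+

Work out protons and electrons: Ti4+ (Z=22, 18 e⁻), Zr4+ (Z=40, 36 e⁻), Y3+ (Z=39, 36 e⁻), Sr2+ (Z=38, 36 e⁻), Rb+ (Z=37, 36 e⁻), Cs+ (Z=55, 54 e⁻). Ti4+ < Zr4+ (same group, period 4 vs 5); Zr4+ < Y3+ (isoelectronic, higher Z=40 is smaller); Y3+ < Sr2+ (both 36 e⁻, Z=39>38); Sr2+ < Rb+ (both 36 e⁻, Z=38>37); Rb+ < Cs+ (same group, period 5 vs 6).
So the order is Ti4+ < Zr4+ < Y3+ < Sr2+ < Rb+ < Cs+; the 2nd-smallest ion is Zr4+.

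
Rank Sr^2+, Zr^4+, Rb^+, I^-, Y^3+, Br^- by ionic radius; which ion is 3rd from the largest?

Rb^+

Zr^4+ has 36 e⁻ (Z=40), Y^3+ has 36 e⁻ (Z=39), Sr^2+ has 36 e⁻ (Z=38), Rb^+ has 36 e⁻ (Z=37), Br^- has 36 e⁻ (Z=35), I^- has 54 e⁻ (Z=53). Zr^4+ < Y^3+ (both 36 e⁻, Z=40>39); Y^3+ < Sr^2+ (isoelectronic, higher Z=39 is smaller); Sr^2+ < Rb^+ (both 36 e⁻, Z=38>37); Rb^+ < Br^- (both 36 e⁻, Z=37>35); Br^- < I^- (same group, period 4 vs 5).
That gives Zr^4+ < Y^3+ < Sr^2+ < Rb^+ < Br^- < I^-. From the largest end, number 3 is Rb^+.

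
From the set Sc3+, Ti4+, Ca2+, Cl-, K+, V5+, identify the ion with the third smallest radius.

Sc3+

All of these have 18 electrons (isoelectronic). With the same electron cloud, the ion with the most protons pulls it in tightest. Nuclear charges: V5+ (Z=23), Ti4+ (Z=22), Sc3+ (Z=21), Ca2+ (Z=20), K+ (Z=19), Cl- (Z=17). Highest Z is smallest.
Ordering: V5+ < Ti4+ < Sc3+ < Ca2+ < K+ < Cl-. The third smallest is Sc3+.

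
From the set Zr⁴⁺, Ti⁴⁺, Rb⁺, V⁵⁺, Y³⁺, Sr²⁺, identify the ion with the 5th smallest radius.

Sr²⁺

First list Z and electron count for each: V⁵⁺: 18 e⁻, Z=23, Ti⁴⁺: 18 e⁻, Z=22, Zr⁴⁺: 36 e⁻, Z=40, Y³⁺: 36 e⁻, Z=39, Sr²⁺: 36 e⁻, Z=38, Rb⁺: 36 e⁻, Z=37. V⁵⁺ < Ti⁴⁺ (isoelectronic, higher Z=23 is smaller); Ti⁴⁺ < Zr⁴⁺ (same group, period 4 vs 5); Zr⁴⁺ < Y³⁺ (isoelectronic, higher Z=40 is smaller); Y³⁺ < Sr²⁺ (isoelectronic, higher Z=39 is smaller); Sr²⁺ < Rb⁺ (isoelectronic, higher Z=38 is smaller).
So the order is V⁵⁺ < Ti⁴⁺ < Zr⁴⁺ < Y³⁺ < Sr²⁺ < Rb⁺; the 5th-smallest ion is Sr²⁺.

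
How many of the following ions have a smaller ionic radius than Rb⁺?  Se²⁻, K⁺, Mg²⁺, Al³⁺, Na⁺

4

Electron counts and nuclear charges: Al³⁺ (Z=13, 10 e⁻), Mg²⁺ (Z=12, 10 e⁻), Na⁺ (Z=11, 10 e⁻), K⁺ (Z=19, 18 e⁻), Rb⁺ (Z=37, 36 e⁻), Se²⁻ (Z=34, 36 e⁻). Al³⁺ < Mg²⁺ (both 10 e⁻, Z=13>12); Mg²⁺ < Na⁺ (both 10 e⁻, Z=12>11); Na⁺ < K⁺ (same group, 1 shell fewer); K⁺ < Rb⁺ (same group, 1 shell fewer); Rb⁺ < Se²⁻ (both 36 e⁻, Z=37>34).
Placing each against Rb⁺: smaller — Al³⁺, Mg²⁺, Na⁺, K⁺; larger — Se²⁻. That's 4.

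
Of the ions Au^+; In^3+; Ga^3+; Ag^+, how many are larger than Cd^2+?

Tabulating Z and e⁻: Ga^3+ has 28 e⁻ (Z=31), In^3+ has 46 e⁻ (Z=49), Cd^2+ has 46 e⁻ (Z=48), Ag^+ has 46 e⁻ (Z=47), Au^+ has 78 e⁻ (Z=79). Ga^3+ < In^3+ (same group, 1 shell fewer); In^3+ < Cd^2+ (both 46 e⁻, Z=49>48); Cd^2+ < Ag^+ (both 46 e⁻, Z=48>47); Ag^+ < Au^+ (same group, 1 shell fewer).
Ordering all of them (including Cd^2+) by radius gives Ga^3+ < In^3+ < Cd^2+ < Ag^+ < Au^+. So 2 are larger.

2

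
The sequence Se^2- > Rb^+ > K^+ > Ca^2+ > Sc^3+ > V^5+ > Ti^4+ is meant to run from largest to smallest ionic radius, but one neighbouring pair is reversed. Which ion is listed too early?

V^5+

Check each adjacent pair. V^5+ and Ti^4+ are reversed: both have 18 electrons but Z(V)=23 > Z(Ti)=22, so V^5+ should be the smaller of the two. No other neighbouring pair contradicts the periodic trends, so V^5+ is the ion listed too early.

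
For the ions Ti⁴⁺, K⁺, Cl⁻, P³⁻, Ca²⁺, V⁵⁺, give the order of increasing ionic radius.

V⁵⁺ < Ti⁴⁺ < Ca²⁺ < K⁺ < Cl⁻ < P³⁻

All of these have 18 electrons (isoelectronic). With the same electron cloud, the ion with the most protons pulls it in tightest. Nuclear charges: V⁵⁺ (Z=23), Ti⁴⁺ (Z=22), Ca²⁺ (Z=20), K⁺ (Z=19), Cl⁻ (Z=17), P³⁻ (Z=15). Highest Z is smallest.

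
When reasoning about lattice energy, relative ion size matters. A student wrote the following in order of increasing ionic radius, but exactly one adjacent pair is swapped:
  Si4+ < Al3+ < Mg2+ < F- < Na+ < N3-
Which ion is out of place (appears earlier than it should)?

F-

Compare adjacent ions: Na+ and F- share 10 electrons; the higher nuclear charge on Na (Z=11) contracts it more, so Na+ < F- — yet in this increasing list F- sits before Na+. Nothing else is reversed, so F- should move one place to the right.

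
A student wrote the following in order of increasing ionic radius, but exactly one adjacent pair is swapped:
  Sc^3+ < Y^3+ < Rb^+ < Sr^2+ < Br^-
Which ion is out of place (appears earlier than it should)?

Check each adjacent pair. Rb^+ and Sr^2+ are reversed: both have 36 electrons but Z(Sr)=38 > Z(Rb)=37, so Sr^2+ should be the smaller of the two. No other neighbouring pair contradicts the periodic trends, so Rb^+ is the ion listed too early.

Rb^+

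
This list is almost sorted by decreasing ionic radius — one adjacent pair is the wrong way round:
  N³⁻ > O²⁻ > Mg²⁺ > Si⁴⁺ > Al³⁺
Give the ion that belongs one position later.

Si⁴⁺

Check each adjacent pair. Si⁴⁺ and Al³⁺ are reversed: they are isoelectronic (10 e⁻) and Si has more protons than Al (14 vs 13), making Si⁴⁺ smaller. No other neighbouring pair contradicts the periodic trends, so Si⁴⁺ is the ion listed too early.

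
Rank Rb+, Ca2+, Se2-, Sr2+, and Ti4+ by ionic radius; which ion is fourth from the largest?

Ca2+

Electron counts and nuclear charges: Ti4+ (Z=22, 18 e⁻), Ca2+ (Z=20, 18 e⁻), Sr2+ (Z=38, 36 e⁻), Rb+ (Z=37, 36 e⁻), Se2- (Z=34, 36 e⁻). Ti4+ < Ca2+ (both 18 e⁻, Z=22>20); Ca2+ < Sr2+ (same group, period 4 vs 5); Sr2+ < Rb+ (both 36 e⁻, Z=38>37); Rb+ < Se2- (isoelectronic, higher Z=37 is smaller).
So the order is Ti4+ < Ca2+ < Sr2+ < Rb+ < Se2-; the 4th-largest ion is Ca2+.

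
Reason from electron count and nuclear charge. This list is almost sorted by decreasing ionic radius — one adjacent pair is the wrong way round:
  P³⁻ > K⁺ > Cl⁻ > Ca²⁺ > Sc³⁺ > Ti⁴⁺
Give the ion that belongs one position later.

Scanning neighbour by neighbour, only K⁺/Cl⁻ violates a trend: K⁺ and Cl⁻ share 18 electrons; the higher nuclear charge on K (Z=19) contracts it more, so K⁺ < Cl⁻. That makes K⁺ the one sitting a position early relative to where it belongs.

K⁺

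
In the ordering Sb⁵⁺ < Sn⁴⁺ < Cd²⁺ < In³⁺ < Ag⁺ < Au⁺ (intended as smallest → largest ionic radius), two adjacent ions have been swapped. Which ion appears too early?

The pair Cd²⁺, In³⁺ is the wrong way round — they are isoelectronic (46 e⁻) and In has more protons than Cd (49 vs 48), making In³⁺ smaller. All other adjacent pairs agree with periodic trends, so Cd²⁺ is the misplaced ion.

Cd²⁺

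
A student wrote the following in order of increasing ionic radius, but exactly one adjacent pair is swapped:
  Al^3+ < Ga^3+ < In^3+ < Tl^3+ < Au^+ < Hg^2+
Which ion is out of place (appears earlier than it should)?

Au^+

The pair Au^+, Hg^2+ is the wrong way round — Hg^2+ and Au^+ share 78 electrons; the higher nuclear charge on Hg (Z=80) contracts it more, so Hg^2+ < Au^+. All other adjacent pairs agree with periodic trends, so Au^+ is the misplaced ion.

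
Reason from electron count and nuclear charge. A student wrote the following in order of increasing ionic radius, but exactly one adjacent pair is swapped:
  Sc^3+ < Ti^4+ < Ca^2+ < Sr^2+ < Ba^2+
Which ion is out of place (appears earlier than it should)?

Sc^3+

Scanning neighbour by neighbour, only Sc^3+/Ti^4+ violates a trend: both have 18 electrons but Z(Ti)=22 > Z(Sc)=21, so Ti^4+ should be the smaller of the two. That makes Sc^3+ the one sitting a position early relative to where it belongs.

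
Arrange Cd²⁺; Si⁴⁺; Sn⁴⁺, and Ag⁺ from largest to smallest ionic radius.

Ag⁺ > Cd²⁺ > Sn⁴⁺ > Si⁴⁺

First list Z and electron count for each: Si⁴⁺ (Z=14, 10 e⁻), Sn⁴⁺ (Z=50, 46 e⁻), Cd²⁺ (Z=48, 46 e⁻), Ag⁺ (Z=47, 46 e⁻). Si⁴⁺ < Sn⁴⁺ (same group, 2 shells fewer); Sn⁴⁺ < Cd²⁺ (isoelectronic, higher Z=50 is smaller); Cd²⁺ < Ag⁺ (both 46 e⁻, Z=48>47).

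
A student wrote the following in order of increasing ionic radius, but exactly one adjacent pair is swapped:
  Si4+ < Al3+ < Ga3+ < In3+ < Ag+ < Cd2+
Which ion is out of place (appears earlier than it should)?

Ag+

Compare adjacent ions: both have 46 electrons but Z(Cd)=48 > Z(Ag)=47, so Cd2+ should be the smaller of the two — yet in this increasing list Ag+ sits before Cd2+. Nothing else is reversed, so Ag+ should move one place to the right.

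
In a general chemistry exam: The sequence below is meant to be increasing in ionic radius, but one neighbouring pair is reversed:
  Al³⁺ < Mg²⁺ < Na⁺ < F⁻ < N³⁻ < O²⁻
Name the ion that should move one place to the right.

N³⁻

Scanning neighbour by neighbour, only N³⁻/O²⁻ violates a trend: O²⁻ and N³⁻ share 10 electrons; the higher nuclear charge on O (Z=8) contracts it more, so O²⁻ < N³⁻. That makes N³⁻ the one sitting a position early relative to where it belongs.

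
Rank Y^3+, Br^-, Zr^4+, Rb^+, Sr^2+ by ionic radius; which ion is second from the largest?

Each ion has 36 electrons. The ranking follows nuclear charge in reverse — greater Z gives a smaller radius. Zr^4+ (Z=40), Y^3+ (Z=39), Sr^2+ (Z=38), Rb^+ (Z=37), Br^- (Z=35).
That gives Zr^4+ < Y^3+ < Sr^2+ < Rb^+ < Br^-. From the largest end, number 2 is Rb^+.

Rb^+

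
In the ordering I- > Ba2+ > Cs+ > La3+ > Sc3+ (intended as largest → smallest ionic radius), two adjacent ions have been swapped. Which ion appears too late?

Cs+

The pair Ba2+, Cs+ is the wrong way round — both have 54 electrons but Z(Ba)=56 > Z(Cs)=55, so Ba2+ should be the smaller of the two. All other adjacent pairs agree with periodic trends, so Cs+ is the misplaced ion.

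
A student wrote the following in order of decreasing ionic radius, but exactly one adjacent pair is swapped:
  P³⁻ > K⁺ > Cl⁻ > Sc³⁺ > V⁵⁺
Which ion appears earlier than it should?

The pair K⁺, Cl⁻ is the wrong way round — K⁺ and Cl⁻ share 18 electrons; the higher nuclear charge on K (Z=19) contracts it more, so K⁺ < Cl⁻. All other adjacent pairs agree with periodic trends, so K⁺ is the misplaced ion.

K⁺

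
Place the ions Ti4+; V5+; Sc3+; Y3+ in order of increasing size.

V5+ < Ti4+ < Sc3+ < Y3+

Tabulating Z and e⁻: V5+ (Z=23, 18 e⁻), Ti4+ (Z=22, 18 e⁻), Sc3+ (Z=21, 18 e⁻), Y3+ (Z=39, 36 e⁻). V5+ < Ti4+ (isoelectronic, higher Z=23 is smaller); Ti4+ < Sc3+ (isoelectronic, higher Z=22 is smaller); Sc3+ < Y3+ (same group, 1 shell fewer).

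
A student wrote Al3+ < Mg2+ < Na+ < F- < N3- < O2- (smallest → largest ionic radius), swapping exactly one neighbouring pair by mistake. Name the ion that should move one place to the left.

Scanning neighbour by neighbour, only N3-/O2- violates a trend: O2- and N3- share 10 electrons; the higher nuclear charge on O (Z=8) contracts it more, so O2- < N3-. That makes O2- the one sitting a position late relative to where it belongs.

O2-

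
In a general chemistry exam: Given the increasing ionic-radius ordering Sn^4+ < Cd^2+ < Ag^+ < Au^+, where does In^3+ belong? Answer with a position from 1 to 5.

First list Z and electron count for each: Sn^4+ (Z=50, 46 e⁻), In^3+ (Z=49, 46 e⁻), Cd^2+ (Z=48, 46 e⁻), Ag^+ (Z=47, 46 e⁻), Au^+ (Z=79, 78 e⁻). Sn^4+ < In^3+ (both 46 e⁻, Z=50>49); In^3+ < Cd^2+ (both 46 e⁻, Z=49>48); Cd^2+ < Ag^+ (isoelectronic, higher Z=48 is smaller); Ag^+ < Au^+ (same group, period 5 vs 6).
The complete sequence is Sn^4+ < In^3+ < Cd^2+ < Ag^+ < Au^+. In^3+ sits at position 2.

2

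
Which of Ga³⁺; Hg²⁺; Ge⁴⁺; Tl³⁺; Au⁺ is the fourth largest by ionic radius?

Electron counts and nuclear charges: Ge⁴⁺ has 28 e⁻ (Z=32), Ga³⁺ has 28 e⁻ (Z=31), Tl³⁺ has 78 e⁻ (Z=81), Hg²⁺ has 78 e⁻ (Z=80), Au⁺ has 78 e⁻ (Z=79). Ge⁴⁺ < Ga³⁺ (both 28 e⁻, Z=32>31); Ga³⁺ < Tl³⁺ (same group, period 4 vs 6); Tl³⁺ < Hg²⁺ (isoelectronic, higher Z=81 is smaller); Hg²⁺ < Au⁺ (isoelectronic, higher Z=80 is smaller).
So the order is Ge⁴⁺ < Ga³⁺ < Tl³⁺ < Hg²⁺ < Au⁺; the 4th-largest ion is Ga³⁺.

Ga³⁺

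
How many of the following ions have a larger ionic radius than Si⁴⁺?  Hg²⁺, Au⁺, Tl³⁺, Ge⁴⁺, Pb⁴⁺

5

First list Z and electron count for each: Si⁴⁺ (Z=14, 10 e⁻), Ge⁴⁺ (Z=32, 28 e⁻), Pb⁴⁺ (Z=82, 78 e⁻), Tl³⁺ (Z=81, 78 e⁻), Hg²⁺ (Z=80, 78 e⁻), Au⁺ (Z=79, 78 e⁻). Si⁴⁺ < Ge⁴⁺ (same group, 1 shell fewer); Ge⁴⁺ < Pb⁴⁺ (same group, 2 shells fewer); Pb⁴⁺ < Tl³⁺ (isoelectronic, higher Z=82 is smaller); Tl³⁺ < Hg²⁺ (isoelectronic, higher Z=81 is smaller); Hg²⁺ < Au⁺ (both 78 e⁻, Z=80>79).
Overall: Si⁴⁺ < Ge⁴⁺ < Pb⁴⁺ < Tl³⁺ < Hg²⁺ < Au⁺. Si⁴⁺ has 0 below it and 5 above. That's 5.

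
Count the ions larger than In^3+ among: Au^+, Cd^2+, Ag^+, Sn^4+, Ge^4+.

3

Work out protons and electrons: Ge^4+ has 28 e⁻ (Z=32), Sn^4+ has 46 e⁻ (Z=50), In^3+ has 46 e⁻ (Z=49), Cd^2+ has 46 e⁻ (Z=48), Ag^+ has 46 e⁻ (Z=47), Au^+ has 78 e⁻ (Z=79). Ge^4+ < Sn^4+ (same group, 1 shell fewer); Sn^4+ < In^3+ (both 46 e⁻, Z=50>49); In^3+ < Cd^2+ (isoelectronic, higher Z=49 is smaller); Cd^2+ < Ag^+ (both 46 e⁻, Z=48>47); Ag^+ < Au^+ (same group, period 5 vs 6).
Placing each against In^3+: smaller — Ge^4+, Sn^4+; larger — Cd^2+, Ag^+, Au^+. So 3 are larger.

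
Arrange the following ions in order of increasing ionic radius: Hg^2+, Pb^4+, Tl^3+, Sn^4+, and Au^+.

Sn^4+ < Pb^4+ < Tl^3+ < Hg^2+ < Au^+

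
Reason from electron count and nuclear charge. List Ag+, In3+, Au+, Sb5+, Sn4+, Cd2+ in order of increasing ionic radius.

Sb5+ < Sn4+ < In3+ < Cd2+ < Ag+ < Au+

First list Z and electron count for each: Sb5+: 46 e⁻, Z=51, Sn4+: 46 e⁻, Z=50, In3+: 46 e⁻, Z=49, Cd2+: 46 e⁻, Z=48, Ag+: 46 e⁻, Z=47, Au+: 78 e⁻, Z=79. Sb5+ < Sn4+ (isoelectronic, higher Z=51 is smaller); Sn4+ < In3+ (isoelectronic, higher Z=50 is smaller); In3+ < Cd2+ (both 46 e⁻, Z=49>48); Cd2+ < Ag+ (both 46 e⁻, Z=48>47); Ag+ < Au+ (same group, period 5 vs 6).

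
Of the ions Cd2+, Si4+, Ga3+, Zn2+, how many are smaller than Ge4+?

Tabulating Z and e⁻: Si4+ has 10 e⁻ (Z=14), Ge4+ has 28 e⁻ (Z=32), Ga3+ has 28 e⁻ (Z=31), Zn2+ has 28 e⁻ (Z=30), Cd2+ has 46 e⁻ (Z=48). Si4+ < Ge4+ (same group, period 3 vs 4); Ge4+ < Ga3+ (both 28 e⁻, Z=32>31); Ga3+ < Zn2+ (both 28 e⁻, Z=31>30); Zn2+ < Cd2+ (same group, 1 shell fewer).
Placing each against Ge4+: smaller — Si4+; larger — Ga3+, Zn2+, Cd2+. That's 1.

1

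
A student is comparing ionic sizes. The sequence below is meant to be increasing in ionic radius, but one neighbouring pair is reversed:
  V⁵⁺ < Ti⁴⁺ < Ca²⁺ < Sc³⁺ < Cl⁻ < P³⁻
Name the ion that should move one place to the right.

Ca²⁺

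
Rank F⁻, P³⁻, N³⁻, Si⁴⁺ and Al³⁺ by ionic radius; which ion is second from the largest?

Work out protons and electrons: Si⁴⁺: 10 e⁻, Z=14, Al³⁺: 10 e⁻, Z=13, F⁻: 10 e⁻, Z=9, N³⁻: 10 e⁻, Z=7, P³⁻: 18 e⁻, Z=15. Si⁴⁺ < Al³⁺ (isoelectronic, higher Z=14 is smaller); Al³⁺ < F⁻ (both 10 e⁻, Z=13>9); F⁻ < N³⁻ (both 10 e⁻, Z=9>7); N³⁻ < P³⁻ (same group, period 2 vs 3).
That gives Si⁴⁺ < Al³⁺ < F⁻ < N³⁻ < P³⁻. From the largest end, number 2 is N³⁻.

N³⁻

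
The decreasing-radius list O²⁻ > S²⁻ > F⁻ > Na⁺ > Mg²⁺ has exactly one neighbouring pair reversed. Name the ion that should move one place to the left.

S²⁻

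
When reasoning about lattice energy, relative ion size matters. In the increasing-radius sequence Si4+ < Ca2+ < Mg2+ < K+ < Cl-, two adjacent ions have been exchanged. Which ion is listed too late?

Mg2+

Scanning neighbour by neighbour, only Ca2+/Mg2+ violates a trend: Mg2+ and Ca2+ are in one column with the same charge; the lighter period-3 ion has one fewer shell and is smaller. That makes Mg2+ the one sitting a position late relative to where it belongs.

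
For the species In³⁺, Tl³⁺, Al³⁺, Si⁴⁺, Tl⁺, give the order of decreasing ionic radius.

Tl⁺ > Tl³⁺ > In³⁺ > Al³⁺ > Si⁴⁺

Si⁴⁺ (Z=14, 10 e⁻), Al³⁺ (Z=13, 10 e⁻), In³⁺ (Z=49, 46 e⁻), Tl³⁺ (Z=81, 78 e⁻), Tl⁺ (Z=81, 80 e⁻). Si⁴⁺ < Al³⁺ (isoelectronic, higher Z=14 is smaller); Al³⁺ < In³⁺ (same group, period 3 vs 5); In³⁺ < Tl³⁺ (same group, period 5 vs 6); Tl³⁺ < Tl⁺ (same element, +3 vs +1).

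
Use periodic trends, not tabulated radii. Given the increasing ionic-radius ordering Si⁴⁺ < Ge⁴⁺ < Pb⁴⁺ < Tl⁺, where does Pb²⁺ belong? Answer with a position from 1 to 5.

First list Z and electron count for each: Si⁴⁺: 10 e⁻, Z=14, Ge⁴⁺: 28 e⁻, Z=32, Pb⁴⁺: 78 e⁻, Z=82, Pb²⁺: 80 e⁻, Z=82, Tl⁺: 80 e⁻, Z=81. Si⁴⁺ < Ge⁴⁺ (same group, period 3 vs 4); Ge⁴⁺ < Pb⁴⁺ (same group, 2 shells fewer); Pb⁴⁺ < Pb²⁺ (higher charge on the same element); Pb²⁺ < Tl⁺ (isoelectronic, higher Z=82 is smaller).
The complete sequence is Si⁴⁺ < Ge⁴⁺ < Pb⁴⁺ < Pb²⁺ < Tl⁺. Pb²⁺ sits at position 4.

4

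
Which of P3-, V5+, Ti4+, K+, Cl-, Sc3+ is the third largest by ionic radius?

K+

Each ion has 18 electrons. The ranking follows nuclear charge in reverse — greater Z gives a smaller radius. V5+ (Z=23), Ti4+ (Z=22), Sc3+ (Z=21), K+ (Z=19), Cl- (Z=17), P3- (Z=15).
Full ascending order: V5+ < Ti4+ < Sc3+ < K+ < Cl- < P3-. Counting from the largest, position 3 is K+.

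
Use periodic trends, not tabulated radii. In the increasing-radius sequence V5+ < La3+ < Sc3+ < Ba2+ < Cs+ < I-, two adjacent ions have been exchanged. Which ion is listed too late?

Sc3+

The pair La3+, Sc3+ is the wrong way round — both in group 3 with the same charge; Sc3+ (period 4) has the smaller radius. All other adjacent pairs agree with periodic trends, so Sc3+ is the misplaced ion.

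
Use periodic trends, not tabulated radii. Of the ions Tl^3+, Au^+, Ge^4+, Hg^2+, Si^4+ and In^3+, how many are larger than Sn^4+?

4

Si^4+ (Z=14, 10 e⁻), Ge^4+ (Z=32, 28 e⁻), Sn^4+ (Z=50, 46 e⁻), In^3+ (Z=49, 46 e⁻), Tl^3+ (Z=81, 78 e⁻), Hg^2+ (Z=80, 78 e⁻), Au^+ (Z=79, 78 e⁻). Si^4+ < Ge^4+ (same group, 1 shell fewer); Ge^4+ < Sn^4+ (same group, 1 shell fewer); Sn^4+ < In^3+ (both 46 e⁻, Z=50>49); In^3+ < Tl^3+ (same group, period 5 vs 6); Tl^3+ < Hg^2+ (isoelectronic, higher Z=81 is smaller); Hg^2+ < Au^+ (isoelectronic, higher Z=80 is smaller).
Ordering all of them (including Sn^4+) by radius gives Si^4+ < Ge^4+ < Sn^4+ < In^3+ < Tl^3+ < Hg^2+ < Au^+. Count: 4.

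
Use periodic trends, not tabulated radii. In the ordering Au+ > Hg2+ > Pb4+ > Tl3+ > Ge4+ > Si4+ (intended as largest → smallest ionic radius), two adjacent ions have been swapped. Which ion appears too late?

Scanning neighbour by neighbour, only Pb4+/Tl3+ violates a trend: Pb4+ and Tl3+ share 78 electrons; the higher nuclear charge on Pb (Z=82) contracts it more, so Pb4+ < Tl3+. That makes Tl3+ the one sitting a position late relative to where it belongs.

Tl3+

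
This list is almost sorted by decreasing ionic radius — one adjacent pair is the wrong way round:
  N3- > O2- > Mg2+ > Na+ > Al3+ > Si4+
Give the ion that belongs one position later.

Mg2+

The pair Mg2+, Na+ is the wrong way round — both have 10 electrons but Z(Mg)=12 > Z(Na)=11, so Mg2+ should be the smaller of the two. All other adjacent pairs agree with periodic trends, so Mg2+ is the misplaced ion.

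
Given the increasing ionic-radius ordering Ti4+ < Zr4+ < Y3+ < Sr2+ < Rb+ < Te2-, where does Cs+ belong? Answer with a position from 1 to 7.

Electron counts and nuclear charges: Ti4+: 18 e⁻, Z=22, Zr4+: 36 e⁻, Z=40, Y3+: 36 e⁻, Z=39, Sr2+: 36 e⁻, Z=38, Rb+: 36 e⁻, Z=37, Cs+: 54 e⁻, Z=55, Te2-: 54 e⁻, Z=52. Ti4+ < Zr4+ (same group, 1 shell fewer); Zr4+ < Y3+ (isoelectronic, higher Z=40 is smaller); Y3+ < Sr2+ (isoelectronic, higher Z=39 is smaller); Sr2+ < Rb+ (both 36 e⁻, Z=38>37); Rb+ < Cs+ (same group, 1 shell fewer); Cs+ < Te2- (both 54 e⁻, Z=55>52).
Putting Cs+ in gives Ti4+ < Zr4+ < Y3+ < Sr2+ < Rb+ < Cs+ < Te2-; it lands at slot 6.

6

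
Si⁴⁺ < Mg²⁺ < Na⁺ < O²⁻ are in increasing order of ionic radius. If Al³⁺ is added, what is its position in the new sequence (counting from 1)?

These species are isoelectronic with 10 electrons. The only difference is the number of protons: Si⁴⁺ (Z=14), Al³⁺ (Z=13), Mg²⁺ (Z=12), Na⁺ (Z=11), O²⁻ (Z=8). The strongest nuclear pull (Si⁴⁺) gives the smallest ion.
With Al³⁺ included the full order is Si⁴⁺ < Al³⁺ < Mg²⁺ < Na⁺ < O²⁻, so it takes position 2.

2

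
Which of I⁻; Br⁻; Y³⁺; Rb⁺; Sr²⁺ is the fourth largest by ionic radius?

First list Z and electron count for each: Y³⁺: 36 e⁻, Z=39, Sr²⁺: 36 e⁻, Z=38, Rb⁺: 36 e⁻, Z=37, Br⁻: 36 e⁻, Z=35, I⁻: 54 e⁻, Z=53. Y³⁺ < Sr²⁺ (both 36 e⁻, Z=39>38); Sr²⁺ < Rb⁺ (both 36 e⁻, Z=38>37); Rb⁺ < Br⁻ (isoelectronic, higher Z=37 is smaller); Br⁻ < I⁻ (same group, 1 shell fewer).
Full ascending order: Y³⁺ < Sr²⁺ < Rb⁺ < Br⁻ < I⁻. Counting from the largest, position 4 is Sr²⁺.

Sr²⁺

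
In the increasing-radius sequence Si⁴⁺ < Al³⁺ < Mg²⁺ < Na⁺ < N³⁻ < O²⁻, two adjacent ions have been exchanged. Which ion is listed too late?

O²⁻

The pair N³⁻, O²⁻ is the wrong way round — they are isoelectronic (10 e⁻) and O has more protons than N (8 vs 7), making O²⁻ smaller. All other adjacent pairs agree with periodic trends, so O²⁻ is the misplaced ion.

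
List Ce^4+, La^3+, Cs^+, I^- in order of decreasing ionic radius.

Each ion has 54 electrons. The ranking follows nuclear charge in reverse — greater Z gives a smaller radius. Ce^4+ (Z=58), La^3+ (Z=57), Cs^+ (Z=55), I^- (Z=53).

I^- > Cs^+ > La^3+ > Ce^4+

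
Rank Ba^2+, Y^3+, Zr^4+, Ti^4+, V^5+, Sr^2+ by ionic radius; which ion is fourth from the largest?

Zr^4+

First list Z and electron count for each: V^5+ has 18 e⁻ (Z=23), Ti^4+ has 18 e⁻ (Z=22), Zr^4+ has 36 e⁻ (Z=40), Y^3+ has 36 e⁻ (Z=39), Sr^2+ has 36 e⁻ (Z=38), Ba^2+ has 54 e⁻ (Z=56). V^5+ < Ti^4+ (isoelectronic, higher Z=23 is smaller); Ti^4+ < Zr^4+ (same group, 1 shell fewer); Zr^4+ < Y^3+ (both 36 e⁻, Z=40>39); Y^3+ < Sr^2+ (isoelectronic, higher Z=39 is smaller); Sr^2+ < Ba^2+ (same group, period 5 vs 6).
Ordering: V^5+ < Ti^4+ < Zr^4+ < Y^3+ < Sr^2+ < Ba^2+. The fourth largest is Zr^4+.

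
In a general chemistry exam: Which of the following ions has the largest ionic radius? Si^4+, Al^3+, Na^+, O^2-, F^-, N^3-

Each ion has 10 electrons. The ranking follows nuclear charge in reverse — greater Z gives a smaller radius. Si^4+ (Z=14), Al^3+ (Z=13), Na^+ (Z=11), F^- (Z=9), O^2- (Z=8), N^3- (Z=7).

N^3-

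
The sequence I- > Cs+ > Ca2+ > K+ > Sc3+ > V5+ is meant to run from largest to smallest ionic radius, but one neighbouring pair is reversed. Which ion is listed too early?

Ca2+

Scanning neighbour by neighbour, only Ca2+/K+ violates a trend: they are isoelectronic (18 e⁻) and Ca has more protons than K (20 vs 19), making Ca2+ smaller. That makes Ca2+ the one sitting a position early relative to where it belongs.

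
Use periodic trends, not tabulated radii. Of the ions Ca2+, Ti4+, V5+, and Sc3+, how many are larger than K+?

0

Each ion has 18 electrons. The ranking follows nuclear charge in reverse — greater Z gives a smaller radius. V5+ (Z=23), Ti4+ (Z=22), Sc3+ (Z=21), Ca2+ (Z=20), K+ (Z=19).
Ordering all of them (including K+) by radius gives V5+ < Ti4+ < Sc3+ < Ca2+ < K+. Count: 0.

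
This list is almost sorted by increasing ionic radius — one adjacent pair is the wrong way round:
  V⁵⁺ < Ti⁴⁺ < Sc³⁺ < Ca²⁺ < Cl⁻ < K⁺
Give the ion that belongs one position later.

Compare adjacent ions: both have 18 electrons but Z(K)=19 > Z(Cl)=17, so K⁺ should be the smaller of the two — yet in this increasing list Cl⁻ sits before K⁺. Nothing else is reversed, so Cl⁻ should move one place to the right.

Cl⁻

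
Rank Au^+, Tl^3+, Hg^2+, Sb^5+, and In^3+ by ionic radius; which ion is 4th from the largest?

Sb^5+ (Z=51, 46 e⁻), In^3+ (Z=49, 46 e⁻), Tl^3+ (Z=81, 78 e⁻), Hg^2+ (Z=80, 78 e⁻), Au^+ (Z=79, 78 e⁻). Sb^5+ < In^3+ (isoelectronic, higher Z=51 is smaller); In^3+ < Tl^3+ (same group, 1 shell fewer); Tl^3+ < Hg^2+ (both 78 e⁻, Z=81>80); Hg^2+ < Au^+ (both 78 e⁻, Z=80>79).
That gives Sb^5+ < In^3+ < Tl^3+ < Hg^2+ < Au^+. From the largest end, number 4 is In^3+.

In^3+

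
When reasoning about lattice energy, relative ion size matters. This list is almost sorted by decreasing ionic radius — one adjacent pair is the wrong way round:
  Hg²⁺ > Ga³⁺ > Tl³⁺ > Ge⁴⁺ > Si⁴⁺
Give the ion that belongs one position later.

Scanning neighbour by neighbour, only Ga³⁺/Tl³⁺ violates a trend: Ga³⁺ and Tl³⁺ are in one column with the same charge; the lighter period-4 ion has 2 fewer shells and is smaller. That makes Ga³⁺ the one sitting a position early relative to where it belongs.

Ga³⁺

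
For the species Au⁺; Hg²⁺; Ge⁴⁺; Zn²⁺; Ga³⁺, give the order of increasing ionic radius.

Ge⁴⁺ < Ga³⁺ < Zn²⁺ < Hg²⁺ < Au⁺

Tabulating Z and e⁻: Ge⁴⁺ (Z=32, 28 e⁻), Ga³⁺ (Z=31, 28 e⁻), Zn²⁺ (Z=30, 28 e⁻), Hg²⁺ (Z=80, 78 e⁻), Au⁺ (Z=79, 78 e⁻). Ge⁴⁺ < Ga³⁺ (both 28 e⁻, Z=32>31); Ga³⁺ < Zn²⁺ (both 28 e⁻, Z=31>30); Zn²⁺ < Hg²⁺ (same group, period 4 vs 6); Hg²⁺ < Au⁺ (isoelectronic, higher Z=80 is smaller).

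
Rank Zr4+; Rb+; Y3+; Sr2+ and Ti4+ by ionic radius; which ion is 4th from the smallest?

Sr2+

Work out protons and electrons: Ti4+ (Z=22, 18 e⁻), Zr4+ (Z=40, 36 e⁻), Y3+ (Z=39, 36 e⁻), Sr2+ (Z=38, 36 e⁻), Rb+ (Z=37, 36 e⁻). Ti4+ < Zr4+ (same group, 1 shell fewer); Zr4+ < Y3+ (isoelectronic, higher Z=40 is smaller); Y3+ < Sr2+ (both 36 e⁻, Z=39>38); Sr2+ < Rb+ (both 36 e⁻, Z=38>37).
Ordering: Ti4+ < Zr4+ < Y3+ < Sr2+ < Rb+. The 4th smallest is Sr2+.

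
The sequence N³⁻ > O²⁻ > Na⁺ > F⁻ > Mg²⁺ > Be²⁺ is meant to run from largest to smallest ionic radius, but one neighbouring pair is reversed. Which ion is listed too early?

Check each adjacent pair. Na⁺ and F⁻ are reversed: both have 10 electrons but Z(Na)=11 > Z(F)=9, so Na⁺ should be the smaller of the two. No other neighbouring pair contradicts the periodic trends, so Na⁺ is the ion listed too early.

Na⁺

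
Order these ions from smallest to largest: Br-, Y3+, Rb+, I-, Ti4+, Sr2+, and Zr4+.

Ti4+ < Zr4+ < Y3+ < Sr2+ < Rb+ < Br- < I-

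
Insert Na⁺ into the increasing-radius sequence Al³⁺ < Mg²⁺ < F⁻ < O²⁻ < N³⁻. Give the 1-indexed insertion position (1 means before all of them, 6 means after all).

3

Each ion has 10 electrons. The ranking follows nuclear charge in reverse — greater Z gives a smaller radius. Al³⁺ (Z=13), Mg²⁺ (Z=12), Na⁺ (Z=11), F⁻ (Z=9), O²⁻ (Z=8), N³⁻ (Z=7).
With Na⁺ included the full order is Al³⁺ < Mg²⁺ < Na⁺ < F⁻ < O²⁻ < N³⁻, so it takes position 3.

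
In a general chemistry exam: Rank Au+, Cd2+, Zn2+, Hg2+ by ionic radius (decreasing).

Au+ > Hg2+ > Cd2+ > Zn2+

Electron counts and nuclear charges: Zn2+ (Z=30, 28 e⁻), Cd2+ (Z=48, 46 e⁻), Hg2+ (Z=80, 78 e⁻), Au+ (Z=79, 78 e⁻). Zn2+ < Cd2+ (same group, 1 shell fewer); Cd2+ < Hg2+ (same group, 1 shell fewer); Hg2+ < Au+ (both 78 e⁻, Z=80>79).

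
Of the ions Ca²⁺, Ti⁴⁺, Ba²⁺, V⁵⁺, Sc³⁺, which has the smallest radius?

V⁵⁺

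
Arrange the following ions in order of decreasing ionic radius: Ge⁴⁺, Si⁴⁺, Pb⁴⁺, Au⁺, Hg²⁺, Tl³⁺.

First list Z and electron count for each: Si⁴⁺: 10 e⁻, Z=14, Ge⁴⁺: 28 e⁻, Z=32, Pb⁴⁺: 78 e⁻, Z=82, Tl³⁺: 78 e⁻, Z=81, Hg²⁺: 78 e⁻, Z=80, Au⁺: 78 e⁻, Z=79. Si⁴⁺ < Ge⁴⁺ (same group, 1 shell fewer); Ge⁴⁺ < Pb⁴⁺ (same group, period 4 vs 6); Pb⁴⁺ < Tl³⁺ (isoelectronic, higher Z=82 is smaller); Tl³⁺ < Hg²⁺ (isoelectronic, higher Z=81 is smaller); Hg²⁺ < Au⁺ (isoelectronic, higher Z=80 is smaller).

Au⁺ > Hg²⁺ > Tl³⁺ > Pb⁴⁺ > Ge⁴⁺ > Si⁴⁺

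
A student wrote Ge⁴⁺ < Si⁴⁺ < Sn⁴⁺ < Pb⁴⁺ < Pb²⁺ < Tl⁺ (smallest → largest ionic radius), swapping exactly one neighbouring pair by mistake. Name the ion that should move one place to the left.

Si⁴⁺

Check each adjacent pair. Ge⁴⁺ and Si⁴⁺ are reversed: same group and charge — period 3 sits above period 4, so Si⁴⁺ is smaller. No other neighbouring pair contradicts the periodic trends, so Si⁴⁺ is the ion listed too late.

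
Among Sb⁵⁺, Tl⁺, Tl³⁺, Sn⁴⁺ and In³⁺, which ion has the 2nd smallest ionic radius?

Sn⁴⁺

Sb⁵⁺ has 46 e⁻ (Z=51), Sn⁴⁺ has 46 e⁻ (Z=50), In³⁺ has 46 e⁻ (Z=49), Tl³⁺ has 78 e⁻ (Z=81), Tl⁺ has 80 e⁻ (Z=81). Sb⁵⁺ < Sn⁴⁺ (isoelectronic, higher Z=51 is smaller); Sn⁴⁺ < In³⁺ (both 46 e⁻, Z=50>49); In³⁺ < Tl³⁺ (same group, 1 shell fewer); Tl³⁺ < Tl⁺ (same element, +3 vs +1).
Ordering: Sb⁵⁺ < Sn⁴⁺ < In³⁺ < Tl³⁺ < Tl⁺. The 2nd smallest is Sn⁴⁺.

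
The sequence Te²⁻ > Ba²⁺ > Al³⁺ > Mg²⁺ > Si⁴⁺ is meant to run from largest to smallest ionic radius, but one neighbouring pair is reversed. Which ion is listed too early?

Al³⁺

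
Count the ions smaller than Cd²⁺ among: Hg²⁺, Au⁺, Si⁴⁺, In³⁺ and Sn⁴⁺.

Electron counts and nuclear charges: Si⁴⁺ (Z=14, 10 e⁻), Sn⁴⁺ (Z=50, 46 e⁻), In³⁺ (Z=49, 46 e⁻), Cd²⁺ (Z=48, 46 e⁻), Hg²⁺ (Z=80, 78 e⁻), Au⁺ (Z=79, 78 e⁻). Si⁴⁺ < Sn⁴⁺ (same group, period 3 vs 5); Sn⁴⁺ < In³⁺ (isoelectronic, higher Z=50 is smaller); In³⁺ < Cd²⁺ (isoelectronic, higher Z=49 is smaller); Cd²⁺ < Hg²⁺ (same group, period 5 vs 6); Hg²⁺ < Au⁺ (both 78 e⁻, Z=80>79).
Overall: Si⁴⁺ < Sn⁴⁺ < In³⁺ < Cd²⁺ < Hg²⁺ < Au⁺. Cd²⁺ has 3 below it and 2 above. That's 3.

3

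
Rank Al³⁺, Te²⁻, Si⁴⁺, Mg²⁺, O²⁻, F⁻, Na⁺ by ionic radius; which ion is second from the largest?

Work out protons and electrons: Si⁴⁺: 10 e⁻, Z=14, Al³⁺: 10 e⁻, Z=13, Mg²⁺: 10 e⁻, Z=12, Na⁺: 10 e⁻, Z=11, F⁻: 10 e⁻, Z=9, O²⁻: 10 e⁻, Z=8, Te²⁻: 54 e⁻, Z=52. Si⁴⁺ < Al³⁺ (both 10 e⁻, Z=14>13); Al³⁺ < Mg²⁺ (both 10 e⁻, Z=13>12); Mg²⁺ < Na⁺ (both 10 e⁻, Z=12>11); Na⁺ < F⁻ (both 10 e⁻, Z=11>9); F⁻ < O²⁻ (both 10 e⁻, Z=9>8); O²⁻ < Te²⁻ (same group, 3 shells fewer).
So the order is Si⁴⁺ < Al³⁺ < Mg²⁺ < Na⁺ < F⁻ < O²⁻ < Te²⁻; the 2nd-largest ion is O²⁻.

O²⁻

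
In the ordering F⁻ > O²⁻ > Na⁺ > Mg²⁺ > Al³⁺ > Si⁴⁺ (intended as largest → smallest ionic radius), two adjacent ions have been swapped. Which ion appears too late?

O²⁻

Compare adjacent ions: F⁻ and O²⁻ share 10 electrons; the higher nuclear charge on F (Z=9) contracts it more, so F⁻ < O²⁻ — yet in this decreasing list F⁻ sits before O²⁻. Nothing else is reversed, so O²⁻ should move one place to the left.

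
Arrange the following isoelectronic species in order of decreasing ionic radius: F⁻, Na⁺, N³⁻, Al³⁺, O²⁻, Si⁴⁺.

N³⁻ > O²⁻ > F⁻ > Na⁺ > Al³⁺ > Si⁴⁺

Each ion has 10 electrons. The ranking follows nuclear charge in reverse — greater Z gives a smaller radius. Si⁴⁺ (Z=14), Al³⁺ (Z=13), Na⁺ (Z=11), F⁻ (Z=9), O²⁻ (Z=8), N³⁻ (Z=7).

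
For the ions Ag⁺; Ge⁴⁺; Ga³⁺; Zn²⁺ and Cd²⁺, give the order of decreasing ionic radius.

Ag⁺ > Cd²⁺ > Zn²⁺ > Ga³⁺ > Ge⁴⁺

Electron counts and nuclear charges: Ge⁴⁺ has 28 e⁻ (Z=32), Ga³⁺ has 28 e⁻ (Z=31), Zn²⁺ has 28 e⁻ (Z=30), Cd²⁺ has 46 e⁻ (Z=48), Ag⁺ has 46 e⁻ (Z=47). Ge⁴⁺ < Ga³⁺ (both 28 e⁻, Z=32>31); Ga³⁺ < Zn²⁺ (both 28 e⁻, Z=31>30); Zn²⁺ < Cd²⁺ (same group, period 4 vs 5); Cd²⁺ < Ag⁺ (isoelectronic, higher Z=48 is smaller).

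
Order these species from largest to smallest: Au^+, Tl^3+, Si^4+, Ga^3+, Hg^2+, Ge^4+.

Au^+ > Hg^2+ > Tl^3+ > Ga^3+ > Ge^4+ > Si^4+

Electron counts and nuclear charges: Si^4+ has 10 e⁻ (Z=14), Ge^4+ has 28 e⁻ (Z=32), Ga^3+ has 28 e⁻ (Z=31), Tl^3+ has 78 e⁻ (Z=81), Hg^2+ has 78 e⁻ (Z=80), Au^+ has 78 e⁻ (Z=79). Si^4+ < Ge^4+ (same group, period 3 vs 4); Ge^4+ < Ga^3+ (isoelectronic, higher Z=32 is smaller); Ga^3+ < Tl^3+ (same group, period 4 vs 6); Tl^3+ < Hg^2+ (isoelectronic, higher Z=81 is smaller); Hg^2+ < Au^+ (both 78 e⁻, Z=80>79).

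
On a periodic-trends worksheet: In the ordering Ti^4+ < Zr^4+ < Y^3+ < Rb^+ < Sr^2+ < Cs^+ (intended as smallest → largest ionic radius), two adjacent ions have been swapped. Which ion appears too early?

Scanning neighbour by neighbour, only Rb^+/Sr^2+ violates a trend: Sr^2+ and Rb^+ share 36 electrons; the higher nuclear charge on Sr (Z=38) contracts it more, so Sr^2+ < Rb^+. That makes Rb^+ the one sitting a position early relative to where it belongs.

Rb^+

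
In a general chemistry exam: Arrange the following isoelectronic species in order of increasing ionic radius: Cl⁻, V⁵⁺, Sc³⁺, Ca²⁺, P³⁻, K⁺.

These species are isoelectronic with 18 electrons. The only difference is the number of protons: V⁵⁺ (Z=23), Sc³⁺ (Z=21), Ca²⁺ (Z=20), K⁺ (Z=19), Cl⁻ (Z=17), P³⁻ (Z=15). The strongest nuclear pull (V⁵⁺) gives the smallest ion.

V⁵⁺ < Sc³⁺ < Ca²⁺ < K⁺ < Cl⁻ < P³⁻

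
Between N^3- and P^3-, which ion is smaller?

These ions sit in one column with identical charge. Each step down the periodic table adds a principal shell, increasing the radius.

N^3-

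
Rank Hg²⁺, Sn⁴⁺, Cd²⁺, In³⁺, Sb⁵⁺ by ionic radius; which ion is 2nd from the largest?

Cd²⁺

Electron counts and nuclear charges: Sb⁵⁺ has 46 e⁻ (Z=51), Sn⁴⁺ has 46 e⁻ (Z=50), In³⁺ has 46 e⁻ (Z=49), Cd²⁺ has 46 e⁻ (Z=48), Hg²⁺ has 78 e⁻ (Z=80). Sb⁵⁺ < Sn⁴⁺ (isoelectronic, higher Z=51 is smaller); Sn⁴⁺ < In³⁺ (isoelectronic, higher Z=50 is smaller); In³⁺ < Cd²⁺ (both 46 e⁻, Z=49>48); Cd²⁺ < Hg²⁺ (same group, period 5 vs 6).
So the order is Sb⁵⁺ < Sn⁴⁺ < In³⁺ < Cd²⁺ < Hg²⁺; the 2nd-largest ion is Cd²⁺.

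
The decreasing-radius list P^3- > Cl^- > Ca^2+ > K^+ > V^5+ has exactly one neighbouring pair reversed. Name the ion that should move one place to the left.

Scanning neighbour by neighbour, only Ca^2+/K^+ violates a trend: both have 18 electrons but Z(Ca)=20 > Z(K)=19, so Ca^2+ should be the smaller of the two. That makes K^+ the one sitting a position late relative to where it belongs.

K^+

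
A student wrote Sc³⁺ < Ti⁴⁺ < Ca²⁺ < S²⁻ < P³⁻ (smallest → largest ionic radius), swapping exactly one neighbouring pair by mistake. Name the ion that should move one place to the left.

Ti⁴⁺

Scanning neighbour by neighbour, only Sc³⁺/Ti⁴⁺ violates a trend: Ti⁴⁺ and Sc³⁺ share 18 electrons; the higher nuclear charge on Ti (Z=22) contracts it more, so Ti⁴⁺ < Sc³⁺. That makes Ti⁴⁺ the one sitting a position late relative to where it belongs.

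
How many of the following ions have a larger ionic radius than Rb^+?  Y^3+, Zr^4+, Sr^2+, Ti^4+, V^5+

Tabulating Z and e⁻: V^5+ (Z=23, 18 e⁻), Ti^4+ (Z=22, 18 e⁻), Zr^4+ (Z=40, 36 e⁻), Y^3+ (Z=39, 36 e⁻), Sr^2+ (Z=38, 36 e⁻), Rb^+ (Z=37, 36 e⁻). V^5+ < Ti^4+ (isoelectronic, higher Z=23 is smaller); Ti^4+ < Zr^4+ (same group, period 4 vs 5); Zr^4+ < Y^3+ (both 36 e⁻, Z=40>39); Y^3+ < Sr^2+ (both 36 e⁻, Z=39>38); Sr^2+ < Rb^+ (both 36 e⁻, Z=38>37).
Placing each against Rb^+: smaller — V^5+, Ti^4+, Zr^4+, Y^3+, Sr^2+; larger — none. Count: 0.

0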